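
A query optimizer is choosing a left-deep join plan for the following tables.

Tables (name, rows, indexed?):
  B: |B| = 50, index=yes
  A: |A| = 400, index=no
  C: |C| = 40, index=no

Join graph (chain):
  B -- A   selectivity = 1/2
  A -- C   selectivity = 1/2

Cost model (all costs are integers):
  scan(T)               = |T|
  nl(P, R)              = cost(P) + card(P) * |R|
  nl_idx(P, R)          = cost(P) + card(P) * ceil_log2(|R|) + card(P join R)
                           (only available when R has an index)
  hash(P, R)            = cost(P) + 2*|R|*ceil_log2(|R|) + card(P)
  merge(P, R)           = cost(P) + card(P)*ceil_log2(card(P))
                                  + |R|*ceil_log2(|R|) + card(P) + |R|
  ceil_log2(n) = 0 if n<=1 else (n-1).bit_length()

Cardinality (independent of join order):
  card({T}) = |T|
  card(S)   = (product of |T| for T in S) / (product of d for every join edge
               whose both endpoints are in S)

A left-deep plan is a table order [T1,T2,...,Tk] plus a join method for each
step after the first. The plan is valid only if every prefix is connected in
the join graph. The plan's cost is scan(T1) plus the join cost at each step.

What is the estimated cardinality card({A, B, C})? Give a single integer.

Tables in S: A(400), B(50), C(40)
Edges inside S: B-A(d=2), A-C(d=2)
numerator = 400 * 50 * 40 = 800000
denominator = 2 * 2 = 4
card(S) = 800000 / 4 = 200000

200000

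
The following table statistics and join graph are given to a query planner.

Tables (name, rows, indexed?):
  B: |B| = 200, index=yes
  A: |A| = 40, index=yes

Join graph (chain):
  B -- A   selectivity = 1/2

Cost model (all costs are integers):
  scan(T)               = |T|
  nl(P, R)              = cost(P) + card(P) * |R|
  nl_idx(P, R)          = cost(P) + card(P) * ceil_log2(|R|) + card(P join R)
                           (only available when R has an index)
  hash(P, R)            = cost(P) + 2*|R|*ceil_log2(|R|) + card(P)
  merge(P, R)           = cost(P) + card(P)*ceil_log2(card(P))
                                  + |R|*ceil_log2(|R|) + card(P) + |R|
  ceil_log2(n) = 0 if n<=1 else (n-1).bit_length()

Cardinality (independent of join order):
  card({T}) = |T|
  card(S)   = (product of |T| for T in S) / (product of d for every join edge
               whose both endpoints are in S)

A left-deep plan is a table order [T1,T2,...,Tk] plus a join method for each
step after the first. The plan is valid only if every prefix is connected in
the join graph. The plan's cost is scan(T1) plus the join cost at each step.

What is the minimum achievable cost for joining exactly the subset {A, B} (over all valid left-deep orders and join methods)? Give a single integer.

Selinger DP over subsets of {A,B}:
  {B}: scan cost=200, card=200
  {A}: scan cost=40, card=40
  {AB}: card=4000; try (A,hash)→880, (B,merge)→2120, (A,merge)→2280, (B,hash)→3280, (B,nl_idx)→4360, (A,nl_idx)→5400 …(+2); best=880 via (A,hash)

880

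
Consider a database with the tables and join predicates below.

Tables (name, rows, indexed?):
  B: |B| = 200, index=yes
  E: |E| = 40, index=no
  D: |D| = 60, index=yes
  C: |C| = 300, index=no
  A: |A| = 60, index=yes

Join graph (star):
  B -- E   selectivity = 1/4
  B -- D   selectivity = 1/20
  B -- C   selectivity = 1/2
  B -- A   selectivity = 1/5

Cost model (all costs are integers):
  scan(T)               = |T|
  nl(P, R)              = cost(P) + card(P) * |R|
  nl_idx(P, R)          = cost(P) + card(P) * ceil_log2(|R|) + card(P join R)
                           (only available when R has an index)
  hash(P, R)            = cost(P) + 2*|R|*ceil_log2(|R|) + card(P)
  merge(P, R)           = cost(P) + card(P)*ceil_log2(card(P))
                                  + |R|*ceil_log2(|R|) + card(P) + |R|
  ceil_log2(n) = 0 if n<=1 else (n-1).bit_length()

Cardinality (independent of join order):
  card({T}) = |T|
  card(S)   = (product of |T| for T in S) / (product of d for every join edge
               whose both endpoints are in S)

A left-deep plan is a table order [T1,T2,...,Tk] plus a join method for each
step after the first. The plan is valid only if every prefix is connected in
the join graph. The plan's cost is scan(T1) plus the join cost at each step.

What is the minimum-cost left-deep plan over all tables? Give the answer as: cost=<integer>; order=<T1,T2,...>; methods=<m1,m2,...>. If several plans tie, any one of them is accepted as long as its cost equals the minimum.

cost=86320; order=B,D,E,A,C; methods=hash,hash,hash,hash

Selinger DP (subsets sized 1..n):
  {B}: scan cost=200, card=200
  {E}: scan cost=40, card=40
  {D}: scan cost=60, card=60
  {C}: scan cost=300, card=300
  {A}: scan cost=60, card=60
  {BE}: card=2000; try (E,hash)→880, (B,merge)→2120, (E,merge)→2280, (B,nl_idx)→2360, (B,hash)→3280, (B,nl)→8040 …(+1); best=880 via (E,hash)
  {BD}: card=600; try (D,hash)→1120, (B,nl_idx)→1140, (D,nl_idx)→2000, (B,merge)→2280, (D,merge)→2420, (B,hash)→3320 …(+2); best=1120 via (D,hash)
  {BC}: card=30000; try (B,hash)→3800, (C,merge)→5000, (B,merge)→5100, (C,hash)→5800, (B,nl_idx)→32700, (C,nl)→60200 …(+1); best=3800 via (B,hash)
  {AB}: card=2400; try (A,hash)→1120, (B,merge)→2280, (A,merge)→2420, (B,nl_idx)→2940, (B,hash)→3320, (A,nl_idx)→3800 …(+2); best=1120 via (A,hash)
  {BDE}: card=6000; try (E,hash)→2200, (D,hash)→3600, (E,merge)→8000, (D,nl_idx)→18880, (E,nl)→25120, (D,merge)→25300 …(+1); best=2200 via (E,hash)
  {BCE}: card=300000; try (C,hash)→8280, (C,merge)→27880, (E,hash)→34280, (E,merge)→484080, (C,nl)→600880, (E,nl)→1203800; best=8280 via (C,hash)
  {ABE}: card=24000; try (A,hash)→3600, (E,hash)→4000, (A,merge)→25300, (E,merge)→32600, (A,nl_idx)→36880, (E,nl)→97120 …(+1); best=3600 via (A,hash)
  {BCD}: card=90000; try (C,hash)→7120, (C,merge)→10720, (D,hash)→34520, (C,nl)→181120, (D,nl_idx)→273800, (D,merge)→484220 …(+1); best=7120 via (C,hash)
  {ABD}: card=7200; try (A,hash)→2440, (D,hash)→4240, (A,merge)→8140, (A,nl_idx)→11920, (D,nl_idx)→22720, (D,merge)→32740 …(+2); best=2440 via (A,hash)
  {ABC}: card=360000; try (C,hash)→8920, (A,hash)→34520, (C,merge)→35320, (A,merge)→484220, (A,nl_idx)→543800, (C,nl)→721120 …(+1); best=8920 via (C,hash)
  {BCDE}: card=900000; try (C,hash)→13600, (C,merge)→89200, (E,hash)→97600, (D,hash)→309000, (E,merge)→1627400, (C,nl)→1802200 …(+4); best=13600 via (C,hash)
  {ABDE}: card=72000; try (A,hash)→8920, (E,hash)→10120, (D,hash)→28320, (A,merge)→86620, (E,merge)→103520, (A,nl_idx)→110200 …(+5); best=8920 via (A,hash)
  {ABCE}: card=3600000; try (C,hash)→33000, (A,hash)→309000, (E,hash)→369400, (C,merge)→390600, (A,nl_idx)→5408280, (A,merge)→6008700 …(+4); best=33000 via (C,hash)
  {ABCD}: card=1080000; try (C,hash)→15040, (A,hash)→97840, (C,merge)→106240, (D,hash)→369640, (A,nl_idx)→1627120, (A,merge)→1627540 …(+5); best=15040 via (C,hash)
  {ABCDE}: card=10800000; try (C,hash)→86320, (A,hash)→914320, (E,hash)→1095520, (C,merge)→1307920, (D,hash)→3633720, (A,nl_idx)→16213600 …(+8); best=86320 via (C,hash)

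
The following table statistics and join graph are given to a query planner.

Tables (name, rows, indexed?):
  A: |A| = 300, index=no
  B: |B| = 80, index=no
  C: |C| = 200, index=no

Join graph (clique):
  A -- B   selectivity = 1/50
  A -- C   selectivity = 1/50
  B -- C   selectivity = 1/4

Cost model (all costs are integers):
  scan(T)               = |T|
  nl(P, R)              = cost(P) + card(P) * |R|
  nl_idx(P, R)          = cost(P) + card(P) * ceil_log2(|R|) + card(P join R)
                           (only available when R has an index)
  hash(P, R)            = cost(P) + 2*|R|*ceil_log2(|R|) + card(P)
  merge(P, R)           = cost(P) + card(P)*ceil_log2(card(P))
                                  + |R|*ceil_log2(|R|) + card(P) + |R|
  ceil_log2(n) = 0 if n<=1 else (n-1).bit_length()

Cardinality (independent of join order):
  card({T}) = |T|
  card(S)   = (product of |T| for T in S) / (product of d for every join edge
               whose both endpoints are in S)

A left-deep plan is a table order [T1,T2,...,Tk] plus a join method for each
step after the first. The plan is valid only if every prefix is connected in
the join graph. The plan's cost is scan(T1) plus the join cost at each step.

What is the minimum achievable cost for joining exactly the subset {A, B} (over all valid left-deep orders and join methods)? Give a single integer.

1720

Selinger DP over subsets of {A,B}:
  {A}: scan cost=300, card=300
  {B}: scan cost=80, card=80
  {AB}: card=480; try (B,hash)→1720, (A,merge)→3720, (B,merge)→3940, (A,hash)→5560, (A,nl)→24080, (B,nl)→24300; best=1720 via (B,hash)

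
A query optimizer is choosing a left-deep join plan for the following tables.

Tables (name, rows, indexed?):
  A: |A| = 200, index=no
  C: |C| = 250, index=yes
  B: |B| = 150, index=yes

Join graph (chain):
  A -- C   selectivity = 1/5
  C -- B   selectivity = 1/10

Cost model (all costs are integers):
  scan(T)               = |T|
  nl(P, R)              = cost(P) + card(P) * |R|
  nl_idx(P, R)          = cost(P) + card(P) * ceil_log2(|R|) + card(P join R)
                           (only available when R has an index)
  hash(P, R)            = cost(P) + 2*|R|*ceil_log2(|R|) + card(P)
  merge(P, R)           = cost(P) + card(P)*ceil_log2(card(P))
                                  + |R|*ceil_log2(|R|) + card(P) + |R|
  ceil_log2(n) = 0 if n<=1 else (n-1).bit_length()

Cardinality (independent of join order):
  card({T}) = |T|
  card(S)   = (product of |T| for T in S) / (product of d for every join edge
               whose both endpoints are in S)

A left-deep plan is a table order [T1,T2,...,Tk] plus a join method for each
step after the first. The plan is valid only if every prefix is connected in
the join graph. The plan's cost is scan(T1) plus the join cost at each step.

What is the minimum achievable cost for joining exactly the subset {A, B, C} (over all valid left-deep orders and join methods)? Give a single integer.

9850

Selinger DP over subsets of {A,B,C}:
  {A}: scan cost=200, card=200
  {C}: scan cost=250, card=250
  {B}: scan cost=150, card=150
  {AC}: card=10000; try (A,hash)→3700, (C,merge)→4250, (A,merge)→4300, (C,hash)→4400, (C,nl_idx)→11800, (C,nl)→50200 …(+1); best=3700 via (A,hash)
  {BC}: card=3750; try (B,hash)→2900, (C,merge)→3750, (B,merge)→3850, (C,hash)→4300, (C,nl_idx)→5100, (B,nl_idx)→6000 …(+2); best=2900 via (B,hash)
  {ABC}: card=150000; try (A,hash)→9850, (B,hash)→16100, (A,merge)→53450, (B,merge)→155050, (B,nl_idx)→233700, (A,nl)→752900 …(+1); best=9850 via (A,hash)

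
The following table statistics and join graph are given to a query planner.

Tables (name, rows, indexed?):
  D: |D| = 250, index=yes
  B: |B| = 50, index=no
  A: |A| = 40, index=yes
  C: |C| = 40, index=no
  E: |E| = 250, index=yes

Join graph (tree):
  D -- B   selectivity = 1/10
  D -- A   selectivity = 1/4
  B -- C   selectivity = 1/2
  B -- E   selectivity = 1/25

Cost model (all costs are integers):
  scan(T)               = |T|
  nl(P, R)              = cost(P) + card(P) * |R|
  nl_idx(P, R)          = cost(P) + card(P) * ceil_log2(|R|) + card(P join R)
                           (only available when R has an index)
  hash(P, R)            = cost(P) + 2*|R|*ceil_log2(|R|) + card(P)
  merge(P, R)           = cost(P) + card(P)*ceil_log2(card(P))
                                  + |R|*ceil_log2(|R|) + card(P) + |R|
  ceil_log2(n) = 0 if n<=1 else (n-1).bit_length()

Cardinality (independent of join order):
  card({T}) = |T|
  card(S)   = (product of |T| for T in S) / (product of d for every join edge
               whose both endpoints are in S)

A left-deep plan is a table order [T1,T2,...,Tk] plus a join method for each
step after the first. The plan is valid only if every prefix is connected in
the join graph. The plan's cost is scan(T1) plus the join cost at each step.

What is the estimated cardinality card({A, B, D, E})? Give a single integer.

Tables in S: A(40), B(50), D(250), E(250)
Edges inside S: D-B(d=10), D-A(d=4), B-E(d=25)
numerator = 40 * 50 * 250 * 250 = 125000000
denominator = 10 * 4 * 25 = 1000
card(S) = 125000000 / 1000 = 125000

125000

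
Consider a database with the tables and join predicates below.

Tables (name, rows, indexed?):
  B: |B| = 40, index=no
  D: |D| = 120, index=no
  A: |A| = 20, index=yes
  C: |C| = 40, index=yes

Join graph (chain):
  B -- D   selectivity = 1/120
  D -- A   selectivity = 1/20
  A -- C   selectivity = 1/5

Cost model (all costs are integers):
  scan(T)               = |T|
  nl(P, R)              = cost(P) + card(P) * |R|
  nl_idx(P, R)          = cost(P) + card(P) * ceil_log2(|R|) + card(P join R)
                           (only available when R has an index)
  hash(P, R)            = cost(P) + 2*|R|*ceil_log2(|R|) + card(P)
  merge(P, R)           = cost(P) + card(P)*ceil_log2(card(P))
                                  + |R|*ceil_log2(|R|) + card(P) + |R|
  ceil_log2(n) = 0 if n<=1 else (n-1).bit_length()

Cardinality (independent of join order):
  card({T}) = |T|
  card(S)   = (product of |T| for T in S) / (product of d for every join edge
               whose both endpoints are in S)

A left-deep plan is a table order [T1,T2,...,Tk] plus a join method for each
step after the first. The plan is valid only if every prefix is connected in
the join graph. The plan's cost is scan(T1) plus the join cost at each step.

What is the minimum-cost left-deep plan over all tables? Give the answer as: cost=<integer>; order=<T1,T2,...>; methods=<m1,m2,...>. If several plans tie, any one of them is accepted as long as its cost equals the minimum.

cost=1480; order=D,B,A,C; methods=hash,hash,hash

Selinger DP (subsets sized 1..n):
  {B}: scan cost=40, card=40
  {D}: scan cost=120, card=120
  {A}: scan cost=20, card=20
  {C}: scan cost=40, card=40
  {BD}: card=40; try (B,hash)→720, (D,merge)→1280, (B,merge)→1360, (D,hash)→1760, (D,nl)→4840, (B,nl)→4920; best=720 via (B,hash)
  {AD}: card=120; try (A,hash)→440, (A,nl_idx)→840, (D,merge)→1100, (A,merge)→1200, (D,hash)→1720, (D,nl)→2420 …(+1); best=440 via (A,hash)
  {AC}: card=160; try (A,hash)→280, (C,nl_idx)→300, (A,nl_idx)→400, (C,merge)→420, (A,merge)→440, (C,hash)→520 …(+2); best=280 via (A,hash)
  {ABD}: card=40; try (A,hash)→960, (A,nl_idx)→960, (B,hash)→1040, (A,merge)→1120, (A,nl)→1520, (B,merge)→1680 …(+1); best=960 via (A,hash)
  {ACD}: card=960; try (C,hash)→1040, (C,merge)→1680, (D,hash)→2120, (C,nl_idx)→2120, (D,merge)→2680, (C,nl)→5240 …(+1); best=1040 via (C,hash)
  {ABCD}: card=320; try (C,hash)→1480, (C,merge)→1520, (C,nl_idx)→1520, (B,hash)→2480, (C,nl)→2560, (B,merge)→11880 …(+1); best=1480 via (C,hash)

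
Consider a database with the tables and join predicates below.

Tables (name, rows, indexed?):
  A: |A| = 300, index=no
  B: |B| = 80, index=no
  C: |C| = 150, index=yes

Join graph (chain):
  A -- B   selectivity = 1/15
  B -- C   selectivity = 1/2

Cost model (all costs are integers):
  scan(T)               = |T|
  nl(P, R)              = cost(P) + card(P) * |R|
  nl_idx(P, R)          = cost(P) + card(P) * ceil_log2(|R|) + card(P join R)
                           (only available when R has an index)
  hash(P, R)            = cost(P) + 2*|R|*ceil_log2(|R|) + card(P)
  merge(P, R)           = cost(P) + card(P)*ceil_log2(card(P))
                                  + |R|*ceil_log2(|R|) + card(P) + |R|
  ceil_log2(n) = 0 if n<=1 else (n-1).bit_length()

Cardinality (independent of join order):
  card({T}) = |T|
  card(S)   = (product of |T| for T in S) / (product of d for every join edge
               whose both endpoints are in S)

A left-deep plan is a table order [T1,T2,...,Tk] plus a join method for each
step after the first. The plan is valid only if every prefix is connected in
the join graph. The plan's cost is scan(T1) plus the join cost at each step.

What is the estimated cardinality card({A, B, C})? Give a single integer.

120000

Tables in S: A(300), B(80), C(150)
Edges inside S: A-B(d=15), B-C(d=2)
numerator = 300 * 80 * 150 = 3600000
denominator = 15 * 2 = 30
card(S) = 3600000 / 30 = 120000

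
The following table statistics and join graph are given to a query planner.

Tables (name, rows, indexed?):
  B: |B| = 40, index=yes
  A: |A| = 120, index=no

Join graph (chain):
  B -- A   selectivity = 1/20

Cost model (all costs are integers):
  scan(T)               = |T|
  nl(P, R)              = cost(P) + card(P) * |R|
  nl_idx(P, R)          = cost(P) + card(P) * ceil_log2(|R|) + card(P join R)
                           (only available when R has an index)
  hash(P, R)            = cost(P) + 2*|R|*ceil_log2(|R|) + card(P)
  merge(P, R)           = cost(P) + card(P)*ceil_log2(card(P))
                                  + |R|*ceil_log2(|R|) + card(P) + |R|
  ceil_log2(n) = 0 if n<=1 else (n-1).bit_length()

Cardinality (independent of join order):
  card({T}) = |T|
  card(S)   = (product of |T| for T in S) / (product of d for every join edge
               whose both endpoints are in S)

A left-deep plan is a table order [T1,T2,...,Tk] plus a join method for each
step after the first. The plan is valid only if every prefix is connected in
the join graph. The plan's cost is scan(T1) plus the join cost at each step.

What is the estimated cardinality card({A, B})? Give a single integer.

Tables in S: A(120), B(40)
Edges inside S: B-A(d=20)
numerator = 120 * 40 = 4800
denominator = 20 = 20
card(S) = 4800 / 20 = 240

240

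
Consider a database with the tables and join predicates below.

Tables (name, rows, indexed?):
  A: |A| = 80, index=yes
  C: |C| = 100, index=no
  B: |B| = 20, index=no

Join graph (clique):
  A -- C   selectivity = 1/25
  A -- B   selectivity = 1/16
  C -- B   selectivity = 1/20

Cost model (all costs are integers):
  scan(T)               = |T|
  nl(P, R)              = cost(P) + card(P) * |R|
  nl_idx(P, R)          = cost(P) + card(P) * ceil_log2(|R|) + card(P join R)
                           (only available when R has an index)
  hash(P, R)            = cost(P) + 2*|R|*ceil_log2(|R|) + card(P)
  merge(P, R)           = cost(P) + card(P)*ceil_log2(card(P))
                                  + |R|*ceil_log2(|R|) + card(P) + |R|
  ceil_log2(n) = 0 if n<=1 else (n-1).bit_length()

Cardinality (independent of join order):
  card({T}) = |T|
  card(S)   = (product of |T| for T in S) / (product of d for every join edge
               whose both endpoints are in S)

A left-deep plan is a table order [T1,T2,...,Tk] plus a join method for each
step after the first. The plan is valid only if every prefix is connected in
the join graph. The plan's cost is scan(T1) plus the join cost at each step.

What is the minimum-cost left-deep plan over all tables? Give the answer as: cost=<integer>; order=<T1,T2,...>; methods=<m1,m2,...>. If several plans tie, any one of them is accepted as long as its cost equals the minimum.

Selinger DP (subsets sized 1..n):
  {A}: scan cost=80, card=80
  {C}: scan cost=100, card=100
  {B}: scan cost=20, card=20
  {AC}: card=320; try (A,nl_idx)→1120, (A,hash)→1320, (C,merge)→1520, (A,merge)→1540, (C,hash)→1560, (C,nl)→8080 …(+1); best=1120 via (A,nl_idx)
  {AB}: card=100; try (A,nl_idx)→260, (B,hash)→360, (A,merge)→780, (B,merge)→840, (A,hash)→1160, (A,nl)→1620 …(+1); best=260 via (A,nl_idx)
  {BC}: card=100; try (B,hash)→400, (C,merge)→940, (B,merge)→1020, (C,hash)→1440, (C,nl)→2020, (B,nl)→2100; best=400 via (B,hash)
  {ABC}: card=20; try (A,nl_idx)→1120, (A,hash)→1620, (B,hash)→1640, (C,hash)→1760, (A,merge)→1840, (C,merge)→1860 …(+4); best=1120 via (A,nl_idx)

cost=1120; order=C,B,A; methods=hash,nl_idx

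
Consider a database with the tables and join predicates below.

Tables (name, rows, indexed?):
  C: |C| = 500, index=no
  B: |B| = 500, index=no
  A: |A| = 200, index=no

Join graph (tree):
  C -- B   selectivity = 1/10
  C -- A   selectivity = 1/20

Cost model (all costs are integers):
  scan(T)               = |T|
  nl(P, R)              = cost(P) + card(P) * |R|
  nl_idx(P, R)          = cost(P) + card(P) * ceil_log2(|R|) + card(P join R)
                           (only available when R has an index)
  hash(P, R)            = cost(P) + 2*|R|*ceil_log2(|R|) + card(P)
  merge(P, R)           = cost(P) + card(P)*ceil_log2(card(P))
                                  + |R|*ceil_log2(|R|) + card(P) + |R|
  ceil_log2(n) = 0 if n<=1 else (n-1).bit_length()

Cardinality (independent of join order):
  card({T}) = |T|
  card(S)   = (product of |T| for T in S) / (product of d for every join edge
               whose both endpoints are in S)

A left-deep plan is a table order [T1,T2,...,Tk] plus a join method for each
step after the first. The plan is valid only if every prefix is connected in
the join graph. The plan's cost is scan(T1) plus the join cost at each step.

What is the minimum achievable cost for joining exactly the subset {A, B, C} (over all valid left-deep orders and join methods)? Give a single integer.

Selinger DP over subsets of {A,B,C}:
  {C}: scan cost=500, card=500
  {B}: scan cost=500, card=500
  {A}: scan cost=200, card=200
  {BC}: card=25000; try (C,hash)→10000, (B,hash)→10000, (C,merge)→10500, (B,merge)→10500, (C,nl)→250500, (B,nl)→250500; best=10000 via (C,hash)
  {AC}: card=5000; try (A,hash)→4200, (C,merge)→7000, (A,merge)→7300, (C,hash)→9400, (C,nl)→100200, (A,nl)→100500; best=4200 via (A,hash)
  {ABC}: card=250000; try (B,hash)→18200, (A,hash)→38200, (B,merge)→79200, (A,merge)→411800, (B,nl)→2504200, (A,nl)→5010000; best=18200 via (B,hash)

18200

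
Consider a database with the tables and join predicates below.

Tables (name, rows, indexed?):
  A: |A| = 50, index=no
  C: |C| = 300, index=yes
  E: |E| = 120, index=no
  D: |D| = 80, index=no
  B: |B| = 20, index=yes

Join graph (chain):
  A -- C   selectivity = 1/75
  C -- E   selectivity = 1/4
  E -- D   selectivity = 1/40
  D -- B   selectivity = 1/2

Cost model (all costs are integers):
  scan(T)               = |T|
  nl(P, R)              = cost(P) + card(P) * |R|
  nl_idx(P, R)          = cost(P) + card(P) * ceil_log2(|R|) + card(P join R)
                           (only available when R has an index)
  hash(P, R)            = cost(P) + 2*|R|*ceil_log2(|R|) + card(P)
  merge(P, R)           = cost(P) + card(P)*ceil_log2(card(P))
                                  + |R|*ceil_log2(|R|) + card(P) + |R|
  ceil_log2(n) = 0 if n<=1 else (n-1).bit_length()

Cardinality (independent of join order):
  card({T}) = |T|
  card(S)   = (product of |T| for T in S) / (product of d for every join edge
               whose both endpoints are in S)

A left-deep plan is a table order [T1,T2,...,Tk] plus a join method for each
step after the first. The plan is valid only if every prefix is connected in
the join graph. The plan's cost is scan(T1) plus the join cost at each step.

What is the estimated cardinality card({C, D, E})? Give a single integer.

Tables in S: C(300), D(80), E(120)
Edges inside S: C-E(d=4), E-D(d=40)
numerator = 300 * 80 * 120 = 2880000
denominator = 4 * 40 = 160
card(S) = 2880000 / 160 = 18000

18000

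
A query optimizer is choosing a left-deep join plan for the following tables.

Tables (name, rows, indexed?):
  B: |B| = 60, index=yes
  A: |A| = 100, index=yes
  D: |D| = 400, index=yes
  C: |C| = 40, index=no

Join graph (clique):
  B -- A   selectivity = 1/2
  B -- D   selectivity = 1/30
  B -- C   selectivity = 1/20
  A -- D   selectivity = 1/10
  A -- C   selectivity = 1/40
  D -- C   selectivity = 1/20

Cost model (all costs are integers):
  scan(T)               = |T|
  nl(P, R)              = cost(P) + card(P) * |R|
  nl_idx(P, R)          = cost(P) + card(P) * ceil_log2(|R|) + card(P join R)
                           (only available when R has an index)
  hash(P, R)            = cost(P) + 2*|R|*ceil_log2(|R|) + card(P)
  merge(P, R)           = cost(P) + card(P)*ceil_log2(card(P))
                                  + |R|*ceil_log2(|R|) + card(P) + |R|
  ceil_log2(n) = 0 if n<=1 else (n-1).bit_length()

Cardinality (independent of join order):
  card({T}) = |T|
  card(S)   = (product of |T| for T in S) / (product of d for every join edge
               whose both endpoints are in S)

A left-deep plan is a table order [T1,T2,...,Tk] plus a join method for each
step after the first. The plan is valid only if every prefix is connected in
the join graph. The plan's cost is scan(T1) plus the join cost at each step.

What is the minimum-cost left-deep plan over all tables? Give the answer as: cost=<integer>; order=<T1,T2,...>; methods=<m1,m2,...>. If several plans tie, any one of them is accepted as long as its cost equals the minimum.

cost=2130; order=C,B,D,A; methods=nl_idx,nl_idx,nl_idx

Selinger DP (subsets sized 1..n):
  {B}: scan cost=60, card=60
  {A}: scan cost=100, card=100
  {D}: scan cost=400, card=400
  {C}: scan cost=40, card=40
  {AB}: card=3000; try (B,hash)→920, (A,merge)→1280, (B,merge)→1320, (A,hash)→1520, (A,nl_idx)→3480, (B,nl_idx)→3700 …(+2); best=920 via (B,hash)
  {BD}: card=800; try (D,nl_idx)→1400, (B,hash)→1520, (B,nl_idx)→3600, (D,merge)→4480, (B,merge)→4820, (D,hash)→7320 …(+2); best=1400 via (D,nl_idx)
  {BC}: card=120; try (B,nl_idx)→400, (C,hash)→600, (B,merge)→740, (C,merge)→760, (B,hash)→800, (B,nl)→2440 …(+1); best=400 via (B,nl_idx)
  {AD}: card=4000; try (A,hash)→2200, (D,merge)→4900, (D,nl_idx)→5000, (A,merge)→5200, (A,nl_idx)→7200, (D,hash)→7400 …(+2); best=2200 via (A,hash)
  {AC}: card=100; try (A,nl_idx)→420, (C,hash)→680, (A,merge)→1120, (C,merge)→1180, (A,hash)→1480, (A,nl)→4040 …(+1); best=420 via (A,nl_idx)
  {CD}: card=800; try (D,nl_idx)→1200, (C,hash)→1280, (D,merge)→4320, (C,merge)→4680, (D,hash)→7280, (D,nl)→16040 …(+1); best=1200 via (D,nl_idx)
  {ABD}: card=4000; try (A,hash)→3600, (B,hash)→6920, (A,merge)→11000, (A,nl_idx)→11000, (D,hash)→11120, (B,nl_idx)→30200 …(+6); best=3600 via (A,hash)
  {ABC}: card=150; try (B,nl_idx)→1170, (B,hash)→1240, (A,nl_idx)→1390, (B,merge)→1640, (A,hash)→1920, (A,merge)→2160 …(+5); best=1170 via (B,nl_idx)
  {BCD}: card=80; try (D,nl_idx)→1560, (C,hash)→2680, (B,hash)→2720, (D,merge)→5360, (B,nl_idx)→6080, (D,hash)→7720 …(+5); best=1560 via (D,nl_idx)
  {ACD}: card=200; try (D,nl_idx)→1520, (A,hash)→3400, (D,merge)→5220, (C,hash)→6680, (A,nl_idx)→7000, (D,hash)→7720 …(+5); best=1520 via (D,nl_idx)
  {ABCD}: card=10; try (A,nl_idx)→2130, (B,hash)→2440, (D,nl_idx)→2530, (B,nl_idx)→2730, (A,merge)→3000, (A,hash)→3040 …(+9); best=2130 via (A,nl_idx)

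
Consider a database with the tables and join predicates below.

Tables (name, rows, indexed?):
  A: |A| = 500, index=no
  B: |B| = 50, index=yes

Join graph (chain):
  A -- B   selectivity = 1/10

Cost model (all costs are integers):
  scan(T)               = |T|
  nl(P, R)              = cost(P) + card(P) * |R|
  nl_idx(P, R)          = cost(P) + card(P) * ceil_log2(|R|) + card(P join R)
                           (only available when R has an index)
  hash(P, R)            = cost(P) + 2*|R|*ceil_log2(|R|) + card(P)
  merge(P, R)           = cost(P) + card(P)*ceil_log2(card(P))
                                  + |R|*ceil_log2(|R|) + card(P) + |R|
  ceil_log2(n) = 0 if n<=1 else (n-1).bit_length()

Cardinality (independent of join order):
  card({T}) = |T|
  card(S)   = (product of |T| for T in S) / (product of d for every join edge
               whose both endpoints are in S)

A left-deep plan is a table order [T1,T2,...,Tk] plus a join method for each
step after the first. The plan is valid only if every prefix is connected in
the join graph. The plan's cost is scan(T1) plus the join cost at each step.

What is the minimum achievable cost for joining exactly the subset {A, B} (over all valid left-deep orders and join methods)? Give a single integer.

1600

Selinger DP over subsets of {A,B}:
  {A}: scan cost=500, card=500
  {B}: scan cost=50, card=50
  {AB}: card=2500; try (B,hash)→1600, (A,merge)→5400, (B,merge)→5850, (B,nl_idx)→6000, (A,hash)→9100, (A,nl)→25050 …(+1); best=1600 via (B,hash)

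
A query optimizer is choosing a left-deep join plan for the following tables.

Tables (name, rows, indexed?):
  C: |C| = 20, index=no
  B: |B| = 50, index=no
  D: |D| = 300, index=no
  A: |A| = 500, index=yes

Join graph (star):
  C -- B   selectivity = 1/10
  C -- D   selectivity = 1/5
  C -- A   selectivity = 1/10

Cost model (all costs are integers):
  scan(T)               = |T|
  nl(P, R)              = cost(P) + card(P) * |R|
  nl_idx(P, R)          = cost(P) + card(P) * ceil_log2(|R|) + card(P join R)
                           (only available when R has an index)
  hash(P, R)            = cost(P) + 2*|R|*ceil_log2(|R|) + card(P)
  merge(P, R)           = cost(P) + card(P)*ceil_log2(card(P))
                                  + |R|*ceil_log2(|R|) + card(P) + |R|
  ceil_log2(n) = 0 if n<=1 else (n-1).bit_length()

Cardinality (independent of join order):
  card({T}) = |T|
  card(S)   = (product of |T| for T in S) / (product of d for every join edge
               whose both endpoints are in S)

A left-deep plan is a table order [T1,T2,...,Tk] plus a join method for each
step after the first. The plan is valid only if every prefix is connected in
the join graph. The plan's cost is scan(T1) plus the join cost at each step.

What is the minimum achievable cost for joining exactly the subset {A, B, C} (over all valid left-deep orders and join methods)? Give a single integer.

Selinger DP over subsets of {A,B,C}:
  {C}: scan cost=20, card=20
  {B}: scan cost=50, card=50
  {A}: scan cost=500, card=500
  {BC}: card=100; try (C,hash)→300, (B,merge)→490, (C,merge)→520, (B,hash)→640, (B,nl)→1020, (C,nl)→1050; best=300 via (C,hash)
  {AC}: card=1000; try (C,hash)→1200, (A,nl_idx)→1200, (A,merge)→5140, (C,merge)→5620, (A,hash)→9040, (A,nl)→10020 …(+1); best=1200 via (C,hash)
  {ABC}: card=5000; try (B,hash)→2800, (A,merge)→6100, (A,nl_idx)→6200, (A,hash)→9400, (B,merge)→12550, (A,nl)→50300 …(+1); best=2800 via (B,hash)

2800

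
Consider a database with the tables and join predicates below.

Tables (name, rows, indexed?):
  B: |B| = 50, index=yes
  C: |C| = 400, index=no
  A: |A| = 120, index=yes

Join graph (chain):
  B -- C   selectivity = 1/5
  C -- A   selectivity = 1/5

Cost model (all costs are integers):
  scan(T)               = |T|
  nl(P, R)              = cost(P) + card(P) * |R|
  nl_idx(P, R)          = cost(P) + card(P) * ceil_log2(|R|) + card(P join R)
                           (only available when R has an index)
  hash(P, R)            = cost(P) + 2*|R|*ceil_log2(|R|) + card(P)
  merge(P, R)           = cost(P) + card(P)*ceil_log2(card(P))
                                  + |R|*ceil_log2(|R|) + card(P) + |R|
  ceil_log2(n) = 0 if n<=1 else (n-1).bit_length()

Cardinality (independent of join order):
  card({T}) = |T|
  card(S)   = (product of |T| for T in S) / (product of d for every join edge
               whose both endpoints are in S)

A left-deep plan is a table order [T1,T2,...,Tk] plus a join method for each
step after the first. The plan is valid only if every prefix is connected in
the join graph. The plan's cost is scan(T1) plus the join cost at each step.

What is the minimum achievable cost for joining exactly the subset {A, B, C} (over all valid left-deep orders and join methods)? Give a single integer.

Selinger DP over subsets of {A,B,C}:
  {B}: scan cost=50, card=50
  {C}: scan cost=400, card=400
  {A}: scan cost=120, card=120
  {BC}: card=4000; try (B,hash)→1400, (C,merge)→4400, (B,merge)→4750, (B,nl_idx)→6800, (C,hash)→7300, (C,nl)→20050 …(+1); best=1400 via (B,hash)
  {AC}: card=9600; try (A,hash)→2480, (C,merge)→5080, (A,merge)→5360, (C,hash)→7440, (A,nl_idx)→12800, (C,nl)→48120 …(+1); best=2480 via (A,hash)
  {ABC}: card=96000; try (A,hash)→7080, (B,hash)→12680, (A,merge)→54360, (A,nl_idx)→125400, (B,merge)→146830, (B,nl_idx)→156080 …(+2); best=7080 via (A,hash)

7080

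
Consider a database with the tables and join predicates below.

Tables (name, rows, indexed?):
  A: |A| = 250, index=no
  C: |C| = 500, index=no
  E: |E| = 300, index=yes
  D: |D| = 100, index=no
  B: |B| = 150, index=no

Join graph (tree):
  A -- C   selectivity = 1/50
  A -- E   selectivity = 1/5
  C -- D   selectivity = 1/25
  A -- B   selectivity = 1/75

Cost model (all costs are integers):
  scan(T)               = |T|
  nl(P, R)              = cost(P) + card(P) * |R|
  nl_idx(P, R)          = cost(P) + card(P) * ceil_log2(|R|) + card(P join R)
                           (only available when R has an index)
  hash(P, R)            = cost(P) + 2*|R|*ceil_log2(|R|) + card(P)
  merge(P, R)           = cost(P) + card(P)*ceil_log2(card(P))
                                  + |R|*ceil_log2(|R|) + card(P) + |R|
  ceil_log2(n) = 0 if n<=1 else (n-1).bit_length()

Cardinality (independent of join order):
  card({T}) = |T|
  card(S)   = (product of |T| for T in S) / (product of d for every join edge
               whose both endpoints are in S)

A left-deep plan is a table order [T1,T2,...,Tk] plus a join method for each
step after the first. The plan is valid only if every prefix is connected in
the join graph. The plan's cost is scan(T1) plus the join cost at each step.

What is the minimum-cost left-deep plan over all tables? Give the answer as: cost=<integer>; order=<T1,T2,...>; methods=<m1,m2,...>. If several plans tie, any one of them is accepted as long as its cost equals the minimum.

Selinger DP (subsets sized 1..n):
  {A}: scan cost=250, card=250
  {C}: scan cost=500, card=500
  {E}: scan cost=300, card=300
  {D}: scan cost=100, card=100
  {B}: scan cost=150, card=150
  {AC}: card=2500; try (A,hash)→5000, (C,merge)→7500, (A,merge)→7750, (C,hash)→9500, (C,nl)→125250, (A,nl)→125500; best=5000 via (A,hash)
  {AE}: card=15000; try (A,hash)→4600, (E,merge)→5500, (A,merge)→5550, (E,hash)→5900, (E,nl_idx)→17500, (E,nl)→75250 …(+1); best=4600 via (A,hash)
  {AB}: card=500; try (B,hash)→2900, (A,merge)→3750, (B,merge)→3850, (A,hash)→4300, (A,nl)→37650, (B,nl)→37750; best=2900 via (B,hash)
  {CD}: card=2000; try (D,hash)→2400, (C,merge)→5900, (D,merge)→6300, (C,hash)→9200, (C,nl)→50100, (D,nl)→50500; best=2400 via (D,hash)
  {ACE}: card=150000; try (E,hash)→12900, (C,hash)→28600, (E,merge)→40500, (E,nl_idx)→177500, (C,merge)→234600, (E,nl)→755000 …(+1); best=12900 via (E,hash)
  {ACD}: card=10000; try (A,hash)→8400, (D,hash)→8900, (A,merge)→28650, (D,merge)→38300, (D,nl)→255000, (A,nl)→502400; best=8400 via (A,hash)
  {ABC}: card=5000; try (B,hash)→9900, (C,hash)→12400, (C,merge)→12900, (B,merge)→38850, (C,nl)→252900, (B,nl)→380000; best=9900 via (B,hash)
  {ABE}: card=30000; try (E,hash)→8800, (E,merge)→10900, (B,hash)→22000, (E,nl_idx)→37400, (E,nl)→152900, (B,merge)→230950 …(+1); best=8800 via (E,hash)
  {ACDE}: card=600000; try (E,hash)→23800, (E,merge)→161400, (D,hash)→164300, (E,nl_idx)→698400, (D,merge)→2863700, (E,nl)→3008400 …(+1); best=23800 via (E,hash)
  {ABCE}: card=300000; try (E,hash)→20300, (C,hash)→47800, (E,merge)→82900, (B,hash)→165300, (E,nl_idx)→354900, (C,merge)→493800 …(+4); best=20300 via (E,hash)
  {ABCD}: card=20000; try (D,hash)→16300, (B,hash)→20800, (D,merge)→80700, (B,merge)→159750, (D,nl)→509900, (B,nl)→1508400; best=16300 via (D,hash)
  {ABCDE}: card=1200000; try (E,hash)→41700, (D,hash)→321700, (E,merge)→339300, (B,hash)→626200, (E,nl_idx)→1396300, (E,nl)→6016300 …(+4); best=41700 via (E,hash)

cost=41700; order=C,A,B,D,E; methods=hash,hash,hash,hash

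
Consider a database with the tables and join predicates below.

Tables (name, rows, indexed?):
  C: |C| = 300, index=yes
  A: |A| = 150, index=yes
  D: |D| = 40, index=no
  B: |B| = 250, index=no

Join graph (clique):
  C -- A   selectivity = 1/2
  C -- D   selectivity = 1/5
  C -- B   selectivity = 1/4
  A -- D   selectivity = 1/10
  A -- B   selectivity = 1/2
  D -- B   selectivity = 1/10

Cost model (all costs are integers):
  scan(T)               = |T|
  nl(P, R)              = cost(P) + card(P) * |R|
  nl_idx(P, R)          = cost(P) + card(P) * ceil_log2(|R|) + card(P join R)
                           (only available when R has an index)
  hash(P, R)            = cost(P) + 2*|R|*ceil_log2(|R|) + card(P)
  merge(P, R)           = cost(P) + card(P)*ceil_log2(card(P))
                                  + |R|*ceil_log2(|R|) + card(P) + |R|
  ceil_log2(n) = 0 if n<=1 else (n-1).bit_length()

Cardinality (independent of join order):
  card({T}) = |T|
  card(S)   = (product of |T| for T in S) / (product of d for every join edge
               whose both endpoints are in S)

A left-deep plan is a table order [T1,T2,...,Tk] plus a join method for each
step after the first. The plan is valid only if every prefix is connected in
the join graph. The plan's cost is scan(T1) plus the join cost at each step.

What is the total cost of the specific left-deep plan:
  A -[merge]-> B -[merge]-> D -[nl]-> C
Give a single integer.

step 1: scan A: cost=150, card=150
step 2: join B via merge
    card(P join B) = 150*250/(2) = 18750
    cost = 150 + 150*8 + 250*8 + 150 + 250 = 3750
step 3: join D via merge
    card(P join D) = 18750*40/(10*10) = 7500
    cost = 3750 + 18750*15 + 40*6 + 18750 + 40 = 304030
step 4: join C via nl
    card(P join C) = 7500*300/(2*5*4) = 56250
    cost = 304030 + 7500*300 = 2554030

2554030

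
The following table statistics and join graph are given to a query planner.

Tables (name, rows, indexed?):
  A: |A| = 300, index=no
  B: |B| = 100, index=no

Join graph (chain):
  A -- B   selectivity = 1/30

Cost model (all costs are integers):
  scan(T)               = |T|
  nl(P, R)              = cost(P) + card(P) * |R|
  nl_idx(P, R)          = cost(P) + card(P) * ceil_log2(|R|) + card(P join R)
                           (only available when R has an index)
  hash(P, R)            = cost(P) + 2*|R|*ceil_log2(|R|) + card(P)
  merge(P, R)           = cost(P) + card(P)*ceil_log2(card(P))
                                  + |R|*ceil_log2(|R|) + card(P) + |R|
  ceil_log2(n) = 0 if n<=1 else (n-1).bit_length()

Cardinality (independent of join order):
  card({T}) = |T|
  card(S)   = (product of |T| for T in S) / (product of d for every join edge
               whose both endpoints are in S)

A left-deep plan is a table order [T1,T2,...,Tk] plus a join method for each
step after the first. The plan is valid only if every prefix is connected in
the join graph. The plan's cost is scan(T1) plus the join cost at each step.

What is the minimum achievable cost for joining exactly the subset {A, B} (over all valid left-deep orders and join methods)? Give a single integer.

2000

Selinger DP over subsets of {A,B}:
  {A}: scan cost=300, card=300
  {B}: scan cost=100, card=100
  {AB}: card=1000; try (B,hash)→2000, (A,merge)→3900, (B,merge)→4100, (A,hash)→5600, (A,nl)→30100, (B,nl)→30300; best=2000 via (B,hash)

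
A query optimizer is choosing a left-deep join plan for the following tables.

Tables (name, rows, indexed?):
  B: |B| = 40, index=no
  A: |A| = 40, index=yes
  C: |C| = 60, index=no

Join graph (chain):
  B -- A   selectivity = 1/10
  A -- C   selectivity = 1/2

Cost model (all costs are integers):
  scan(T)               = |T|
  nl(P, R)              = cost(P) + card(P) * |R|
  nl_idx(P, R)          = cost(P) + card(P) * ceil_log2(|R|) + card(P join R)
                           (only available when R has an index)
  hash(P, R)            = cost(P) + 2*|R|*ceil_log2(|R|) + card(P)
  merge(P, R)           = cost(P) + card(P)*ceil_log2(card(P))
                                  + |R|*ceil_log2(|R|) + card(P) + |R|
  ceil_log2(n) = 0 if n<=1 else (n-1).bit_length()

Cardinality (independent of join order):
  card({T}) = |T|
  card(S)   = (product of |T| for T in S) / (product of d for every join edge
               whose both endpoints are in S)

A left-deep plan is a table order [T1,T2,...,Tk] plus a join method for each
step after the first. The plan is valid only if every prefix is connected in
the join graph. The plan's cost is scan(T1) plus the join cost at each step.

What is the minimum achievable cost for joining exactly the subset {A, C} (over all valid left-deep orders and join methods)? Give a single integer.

600

Selinger DP over subsets of {A,C}:
  {A}: scan cost=40, card=40
  {C}: scan cost=60, card=60
  {AC}: card=1200; try (A,hash)→600, (C,merge)→740, (A,merge)→760, (C,hash)→800, (A,nl_idx)→1620, (C,nl)→2440 …(+1); best=600 via (A,hash)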